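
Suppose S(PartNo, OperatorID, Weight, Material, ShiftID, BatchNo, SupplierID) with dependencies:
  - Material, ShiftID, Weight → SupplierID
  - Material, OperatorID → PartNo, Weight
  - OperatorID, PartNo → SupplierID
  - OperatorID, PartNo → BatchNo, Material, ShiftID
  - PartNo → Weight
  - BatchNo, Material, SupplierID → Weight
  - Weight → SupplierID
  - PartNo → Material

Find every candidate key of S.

{Material, OperatorID}, {OperatorID, PartNo}

{OperatorID} never appears on the right of any FD, so every key must include it.
{Material, OperatorID}⁺ = {BatchNo, Material, OperatorID, PartNo, ShiftID, SupplierID, Weight} — all of the relation — so {Material, OperatorID} is a candidate key.
{OperatorID, PartNo}⁺ = {BatchNo, Material, OperatorID, PartNo, ShiftID, SupplierID, Weight} — all of the relation — so {OperatorID, PartNo} is a candidate key.
These are minimal and exhaustive — every other superkey contains one of them.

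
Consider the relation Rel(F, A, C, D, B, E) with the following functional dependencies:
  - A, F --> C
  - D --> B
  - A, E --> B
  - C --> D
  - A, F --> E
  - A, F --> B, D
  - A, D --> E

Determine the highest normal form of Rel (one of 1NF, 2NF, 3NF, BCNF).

2NF

Candidate key: {A, F}. Prime attributes: {A, F}.
For D --> B we have {D}⁺ = {B, D}; {D} is not a superkey, so BCNF fails.
D --> B determines the non-prime attribute {B} from a non-superkey — 3NF is violated.
Checking every proper subset of each key, none determines a non-prime attribute — 2NF is satisfied.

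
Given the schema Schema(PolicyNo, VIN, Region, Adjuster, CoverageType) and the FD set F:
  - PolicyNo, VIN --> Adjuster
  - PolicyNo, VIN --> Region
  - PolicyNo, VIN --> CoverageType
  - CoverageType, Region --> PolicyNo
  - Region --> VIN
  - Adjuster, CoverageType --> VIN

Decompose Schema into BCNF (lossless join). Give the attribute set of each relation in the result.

Candidate keys of the original relation: {Adjuster, CoverageType, PolicyNo}, {CoverageType, Region}, {PolicyNo, Region}, {PolicyNo, VIN}.
In {Adjuster, CoverageType, PolicyNo, Region, VIN}, {Region} is not a superkey ({Region}⁺ restricted to this set is {Region, VIN}), so split on Region --> VIN into {Region, VIN} and {Adjuster, CoverageType, PolicyNo, Region}.
{Region, VIN}: every determinant is a superkey — BCNF.
{Adjuster, CoverageType, PolicyNo, Region}: every determinant is a superkey — BCNF.

{Adjuster, CoverageType, PolicyNo, Region}; {Region, VIN}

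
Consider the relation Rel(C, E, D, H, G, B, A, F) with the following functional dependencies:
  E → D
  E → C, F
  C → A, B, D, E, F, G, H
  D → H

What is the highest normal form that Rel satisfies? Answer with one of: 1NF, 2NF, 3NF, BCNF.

Candidate keys: {C}, {E}. Prime attributes: {C, E}.
D → H breaks BCNF: {D}⁺ = {D, H}, so {D} is not a superkey.
D → H determines the non-prime attribute {H} from a non-superkey — 3NF is violated.
All keys have size 1, which rules out partial dependencies — 2NF is satisfied.

2NF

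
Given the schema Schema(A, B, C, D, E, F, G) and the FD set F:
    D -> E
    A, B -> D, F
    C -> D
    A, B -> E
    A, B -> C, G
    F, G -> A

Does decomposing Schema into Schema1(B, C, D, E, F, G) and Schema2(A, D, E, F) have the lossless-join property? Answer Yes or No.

The shared attributes are {D, E, F} and {D, E, F}⁺ = {D, E, F}.
Neither Schema1 nor Schema2 is contained in that closure, so the decomposition is lossy.

No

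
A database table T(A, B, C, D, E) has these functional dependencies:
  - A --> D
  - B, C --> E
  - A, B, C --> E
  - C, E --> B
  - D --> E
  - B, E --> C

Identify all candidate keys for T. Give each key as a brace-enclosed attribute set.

Attributes never on any right-hand side: {A} — every candidate key must contain it.
{A, B}⁺ = {A, B, C, D, E} — all of the relation — so {A, B} is a candidate key.
{A, C}⁺ = {A, B, C, D, E} — all of the relation — so {A, C} is a candidate key.
No proper subset of any of these is a key, and no other minimal superkey exists.

{A, B}, {A, C}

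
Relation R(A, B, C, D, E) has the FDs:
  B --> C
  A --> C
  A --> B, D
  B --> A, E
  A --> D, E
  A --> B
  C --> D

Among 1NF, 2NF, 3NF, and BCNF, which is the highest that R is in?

2NF

Candidate keys: {A}, {B}. Prime attributes: {A, B}.
C --> D: {C}⁺ = {C, D}, which is not all of the attributes, so the left side is not a superkey — BCNF is violated.
C --> D has non-prime {D} on the right and a non-superkey on the left, so 3NF fails.
With only single-attribute keys there can be no partial dependency, so 2NF holds.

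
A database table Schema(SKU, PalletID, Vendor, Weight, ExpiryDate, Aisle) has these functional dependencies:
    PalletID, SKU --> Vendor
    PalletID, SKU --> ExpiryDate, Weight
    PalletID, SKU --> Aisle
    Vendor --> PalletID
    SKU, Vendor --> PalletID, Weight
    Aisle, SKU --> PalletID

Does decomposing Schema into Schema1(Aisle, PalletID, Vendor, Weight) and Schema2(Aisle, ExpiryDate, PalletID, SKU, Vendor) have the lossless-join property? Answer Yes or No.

No

Schema1 ∩ Schema2 = {Aisle, PalletID, Vendor}; its closure under F is {Aisle, PalletID, Vendor}.
Schema1 ⊄ {Aisle, PalletID, Vendor} and Schema2 ⊄ {Aisle, PalletID, Vendor}, so the split is lossy.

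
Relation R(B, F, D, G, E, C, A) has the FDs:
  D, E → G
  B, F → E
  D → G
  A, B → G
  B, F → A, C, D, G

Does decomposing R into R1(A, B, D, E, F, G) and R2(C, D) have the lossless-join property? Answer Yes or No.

R1 ∩ R2 = {D}; its closure under F is {D, G}.
Neither R1 nor R2 is contained in that closure, so the decomposition is lossy.

No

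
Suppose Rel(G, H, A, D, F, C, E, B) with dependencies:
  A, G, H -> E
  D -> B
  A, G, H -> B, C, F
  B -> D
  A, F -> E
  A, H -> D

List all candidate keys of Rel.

Attributes never on any right-hand side: {A, G, H} — every candidate key must contain all of them.
{A, G, H} is a candidate key since {A, G, H}⁺ = {A, B, C, D, E, F, G, H} covers every attribute.
No smaller or unrelated set reaches every attribute, so there are no other keys.

{A, G, H}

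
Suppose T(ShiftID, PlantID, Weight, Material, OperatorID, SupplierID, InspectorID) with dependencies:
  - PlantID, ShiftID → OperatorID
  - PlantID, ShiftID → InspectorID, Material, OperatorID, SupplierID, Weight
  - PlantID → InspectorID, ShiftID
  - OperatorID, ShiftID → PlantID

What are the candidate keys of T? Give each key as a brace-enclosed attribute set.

{OperatorID, ShiftID}, {PlantID}

{PlantID} is a candidate key since {PlantID}⁺ = {InspectorID, Material, OperatorID, PlantID, ShiftID, SupplierID, Weight} covers every attribute.
{OperatorID, ShiftID} is a candidate key since {OperatorID, ShiftID}⁺ = {InspectorID, Material, OperatorID, PlantID, ShiftID, SupplierID, Weight} covers every attribute.
Any other superkey properly contains one of these, so there are no further candidate keys.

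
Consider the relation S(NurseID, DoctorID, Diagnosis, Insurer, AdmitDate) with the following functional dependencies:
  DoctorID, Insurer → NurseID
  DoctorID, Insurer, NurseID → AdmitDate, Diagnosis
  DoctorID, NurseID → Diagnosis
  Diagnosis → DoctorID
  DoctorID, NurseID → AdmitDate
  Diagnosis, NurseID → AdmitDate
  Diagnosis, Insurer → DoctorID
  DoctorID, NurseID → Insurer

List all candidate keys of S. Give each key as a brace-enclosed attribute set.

{Diagnosis, Insurer}, {Diagnosis, NurseID}, {DoctorID, Insurer}, {DoctorID, NurseID}

{Diagnosis, Insurer} is a candidate key since {Diagnosis, Insurer}⁺ = {AdmitDate, Diagnosis, DoctorID, Insurer, NurseID} covers every attribute.
{Diagnosis, NurseID} is a candidate key since {Diagnosis, NurseID}⁺ = {AdmitDate, Diagnosis, DoctorID, Insurer, NurseID} covers every attribute.
{DoctorID, Insurer} is a candidate key since {DoctorID, Insurer}⁺ = {AdmitDate, Diagnosis, DoctorID, Insurer, NurseID} covers every attribute.
{DoctorID, NurseID} is a candidate key since {DoctorID, NurseID}⁺ = {AdmitDate, Diagnosis, DoctorID, Insurer, NurseID} covers every attribute.
Any other superkey properly contains one of these, so there are no further candidate keys.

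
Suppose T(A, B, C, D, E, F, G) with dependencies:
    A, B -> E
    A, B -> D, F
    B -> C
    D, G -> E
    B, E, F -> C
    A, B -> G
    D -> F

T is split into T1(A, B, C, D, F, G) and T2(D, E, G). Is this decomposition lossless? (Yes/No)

Yes

Common attributes: {D, G}; their closure is {D, E, F, G}.
Since T2 ⊆ {D, E, F, G}, the intersection is a superkey of T2; the decomposition is lossless.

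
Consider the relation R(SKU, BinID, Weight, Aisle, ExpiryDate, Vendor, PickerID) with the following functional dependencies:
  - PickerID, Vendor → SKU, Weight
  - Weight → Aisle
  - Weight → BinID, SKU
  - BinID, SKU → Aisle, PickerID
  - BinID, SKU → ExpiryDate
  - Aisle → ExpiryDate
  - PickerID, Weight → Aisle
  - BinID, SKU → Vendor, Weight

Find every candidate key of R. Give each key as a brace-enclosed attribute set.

{BinID, SKU}, {PickerID, Vendor}, {Weight}

{Weight}⁺ = {Aisle, BinID, ExpiryDate, PickerID, SKU, Vendor, Weight} — all of the relation — so {Weight} is a candidate key.
{BinID, SKU}⁺ = {Aisle, BinID, ExpiryDate, PickerID, SKU, Vendor, Weight} — all of the relation — so {BinID, SKU} is a candidate key.
{PickerID, Vendor}⁺ = {Aisle, BinID, ExpiryDate, PickerID, SKU, Vendor, Weight} — all of the relation — so {PickerID, Vendor} is a candidate key.
Any other superkey properly contains one of these, so there are no further candidate keys.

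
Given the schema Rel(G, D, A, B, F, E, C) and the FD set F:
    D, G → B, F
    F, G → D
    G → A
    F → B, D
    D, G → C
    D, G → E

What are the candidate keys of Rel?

No FD produces {G}, so it must be in every candidate key.
{D, G} is a candidate key since {D, G}⁺ = {A, B, C, D, E, F, G} covers every attribute.
{F, G} is a candidate key since {F, G}⁺ = {A, B, C, D, E, F, G} covers every attribute.
No proper subset of any of these is a key, and no other minimal superkey exists.

{D, G}, {F, G}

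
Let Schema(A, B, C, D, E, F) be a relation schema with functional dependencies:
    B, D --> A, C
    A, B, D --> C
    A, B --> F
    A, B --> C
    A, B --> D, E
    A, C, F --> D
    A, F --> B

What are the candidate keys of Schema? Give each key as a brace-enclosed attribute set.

{A, B}, {A, F}, {B, D}

{A, B} is a candidate key since {A, B}⁺ = {A, B, C, D, E, F} covers every attribute.
{A, F} is a candidate key since {A, F}⁺ = {A, B, C, D, E, F} covers every attribute.
{B, D} is a candidate key since {B, D}⁺ = {A, B, C, D, E, F} covers every attribute.
Any other superkey properly contains one of these, so there are no further candidate keys.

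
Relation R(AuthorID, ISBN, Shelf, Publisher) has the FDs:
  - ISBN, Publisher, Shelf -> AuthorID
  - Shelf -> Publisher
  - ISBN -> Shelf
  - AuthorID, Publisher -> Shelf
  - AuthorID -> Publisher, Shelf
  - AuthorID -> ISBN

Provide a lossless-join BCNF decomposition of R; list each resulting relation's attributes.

{AuthorID, ISBN, Shelf}; {Publisher, Shelf}

Candidate keys of the original relation: {AuthorID}, {ISBN}.
In {AuthorID, ISBN, Publisher, Shelf}, {Shelf} is not a superkey ({Shelf}⁺ restricted to this set is {Publisher, Shelf}), so split on Shelf -> Publisher into {Publisher, Shelf} and {AuthorID, ISBN, Shelf}.
{Publisher, Shelf} has no BCNF violation.
{AuthorID, ISBN, Shelf} has no BCNF violation.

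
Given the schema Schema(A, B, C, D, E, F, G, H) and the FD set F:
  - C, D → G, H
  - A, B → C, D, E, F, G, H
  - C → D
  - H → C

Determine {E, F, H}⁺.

Start with {E, F, H}.
H → C applies; add {C} → now {C, E, F, H}.
C → D applies; add {D} → now {C, D, E, F, H}.
C, D → G, H applies; add {G} → now {C, D, E, F, G, H}.
No further FD applies.

{C, D, E, F, G, H}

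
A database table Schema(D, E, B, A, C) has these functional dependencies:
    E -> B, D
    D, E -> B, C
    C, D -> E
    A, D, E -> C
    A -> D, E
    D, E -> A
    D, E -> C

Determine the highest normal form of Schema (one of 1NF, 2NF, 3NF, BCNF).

BCNF

Candidate keys: {A}, {C, D}, {E}. Prime attributes: {A, C, D, E}.
The left-hand side of every FD is a superkey, so BCNF is satisfied.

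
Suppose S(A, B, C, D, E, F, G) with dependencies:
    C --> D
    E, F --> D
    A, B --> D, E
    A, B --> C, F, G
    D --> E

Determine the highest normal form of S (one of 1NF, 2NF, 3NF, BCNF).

Candidate key: {A, B}. Prime attributes: {A, B}.
C --> D breaks BCNF: {C}⁺ = {C, D, E}, so {C} is not a superkey.
Because {D} is non-prime and the left side of C --> D is not a superkey, the relation is not in 3NF.
No proper subset of a key has a non-prime attribute in its closure, so there is no partial dependency; 2NF holds.

2NF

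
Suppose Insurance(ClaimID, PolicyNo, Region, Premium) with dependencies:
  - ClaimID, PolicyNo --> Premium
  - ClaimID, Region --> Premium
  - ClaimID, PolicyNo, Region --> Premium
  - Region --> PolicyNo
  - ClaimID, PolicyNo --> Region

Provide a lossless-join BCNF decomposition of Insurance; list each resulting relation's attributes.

Candidate keys of the original relation: {ClaimID, PolicyNo}, {ClaimID, Region}.
Within {ClaimID, PolicyNo, Premium, Region}: {Region}⁺ ∩ {ClaimID, PolicyNo, Premium, Region} = {PolicyNo, Region}, not the whole set, so Region --> PolicyNo violates BCNF; decompose into {PolicyNo, Region} and {ClaimID, Premium, Region}.
{PolicyNo, Region} is in BCNF.
{ClaimID, Premium, Region} is in BCNF.

{ClaimID, Premium, Region}; {PolicyNo, Region}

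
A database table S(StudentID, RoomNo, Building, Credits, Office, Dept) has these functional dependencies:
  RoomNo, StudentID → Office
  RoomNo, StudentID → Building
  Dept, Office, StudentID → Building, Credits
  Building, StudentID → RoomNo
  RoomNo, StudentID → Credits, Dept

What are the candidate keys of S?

Attributes never on any right-hand side: {StudentID} — every candidate key must contain it.
Closure of {Building, StudentID} is {Building, Credits, Dept, Office, RoomNo, StudentID}, the whole schema; {Building, StudentID} is a candidate key.
Closure of {RoomNo, StudentID} is {Building, Credits, Dept, Office, RoomNo, StudentID}, the whole schema; {RoomNo, StudentID} is a candidate key.
Closure of {Dept, Office, StudentID} is {Building, Credits, Dept, Office, RoomNo, StudentID}, the whole schema; {Dept, Office, StudentID} is a candidate key.
These are minimal and exhaustive — every other superkey contains one of them.

{Building, StudentID}, {Dept, Office, StudentID}, {RoomNo, StudentID}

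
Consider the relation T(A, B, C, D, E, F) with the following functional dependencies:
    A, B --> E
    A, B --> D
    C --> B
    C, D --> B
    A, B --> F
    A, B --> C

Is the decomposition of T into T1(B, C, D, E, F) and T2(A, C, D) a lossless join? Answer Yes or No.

No

Common attributes: {C, D}; their closure is {B, C, D}.
T1 ⊄ {B, C, D} and T2 ⊄ {B, C, D}, so the split is lossy.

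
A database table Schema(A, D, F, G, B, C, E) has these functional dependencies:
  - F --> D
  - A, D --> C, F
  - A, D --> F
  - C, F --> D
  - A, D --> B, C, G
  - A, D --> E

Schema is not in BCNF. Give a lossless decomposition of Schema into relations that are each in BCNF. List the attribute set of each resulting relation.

{A, B, C, E, F, G}; {D, F}

Candidate keys of the original relation: {A, D}, {A, F}.
Within {A, B, C, D, E, F, G}: {F}⁺ ∩ {A, B, C, D, E, F, G} = {D, F}, not the whole set, so F --> D violates BCNF; decompose into {D, F} and {A, B, C, E, F, G}.
{D, F} is in BCNF.
{A, B, C, E, F, G} is in BCNF.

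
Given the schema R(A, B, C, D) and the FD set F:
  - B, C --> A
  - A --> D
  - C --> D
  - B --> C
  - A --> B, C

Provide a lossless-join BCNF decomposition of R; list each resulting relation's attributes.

Candidate keys of the original relation: {A}, {B}.
{A, B, C, D}: {C} determines {C, D} here but is not a superkey — split on C --> D, giving {C, D} and {A, B, C}.
{C, D}: every determinant is a superkey — BCNF.
{A, B, C}: every determinant is a superkey — BCNF.

{A, B, C}; {C, D}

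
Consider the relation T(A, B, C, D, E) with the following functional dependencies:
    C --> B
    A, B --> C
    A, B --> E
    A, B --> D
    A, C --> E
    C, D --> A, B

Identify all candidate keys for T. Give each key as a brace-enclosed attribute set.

{A, B}, {A, C}, {C, D}

{A, B}⁺ = {A, B, C, D, E} — all of the relation — so {A, B} is a candidate key.
{A, C}⁺ = {A, B, C, D, E} — all of the relation — so {A, C} is a candidate key.
{C, D}⁺ = {A, B, C, D, E} — all of the relation — so {C, D} is a candidate key.
Any other superkey properly contains one of these, so there are no further candidate keys.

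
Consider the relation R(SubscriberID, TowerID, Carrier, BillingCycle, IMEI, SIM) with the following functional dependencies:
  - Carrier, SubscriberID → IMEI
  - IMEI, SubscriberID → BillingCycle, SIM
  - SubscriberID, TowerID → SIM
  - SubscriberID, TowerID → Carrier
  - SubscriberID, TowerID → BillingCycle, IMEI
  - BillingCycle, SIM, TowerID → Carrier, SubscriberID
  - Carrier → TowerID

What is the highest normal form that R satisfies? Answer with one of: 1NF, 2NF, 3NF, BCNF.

3NF

Candidate keys: {BillingCycle, Carrier, SIM}, {BillingCycle, SIM, TowerID}, {Carrier, SubscriberID}, {SubscriberID, TowerID}. Prime attributes: {BillingCycle, Carrier, SIM, SubscriberID, TowerID}.
For IMEI, SubscriberID → BillingCycle, SIM we have {IMEI, SubscriberID}⁺ = {BillingCycle, IMEI, SIM, SubscriberID}; {IMEI, SubscriberID} is not a superkey, so BCNF fails.
Since {BillingCycle, SIM} ⊆ prime attributes and every other non-superkey FD also has a prime right side, the schema is in 3NF.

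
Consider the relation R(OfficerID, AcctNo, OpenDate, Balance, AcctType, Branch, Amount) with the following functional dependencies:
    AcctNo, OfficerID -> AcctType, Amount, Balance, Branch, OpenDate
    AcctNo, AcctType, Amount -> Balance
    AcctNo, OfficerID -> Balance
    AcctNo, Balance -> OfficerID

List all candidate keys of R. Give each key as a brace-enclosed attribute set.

{AcctNo, AcctType, Amount}, {AcctNo, Balance}, {AcctNo, OfficerID}

{AcctNo} never appears on the right of any FD, so every key must include it.
{AcctNo, Balance} is a candidate key since {AcctNo, Balance}⁺ = {AcctNo, AcctType, Amount, Balance, Branch, OfficerID, OpenDate} covers every attribute.
{AcctNo, OfficerID} is a candidate key since {AcctNo, OfficerID}⁺ = {AcctNo, AcctType, Amount, Balance, Branch, OfficerID, OpenDate} covers every attribute.
{AcctNo, AcctType, Amount} is a candidate key since {AcctNo, AcctType, Amount}⁺ = {AcctNo, AcctType, Amount, Balance, Branch, OfficerID, OpenDate} covers every attribute.
Any other superkey properly contains one of these, so there are no further candidate keys.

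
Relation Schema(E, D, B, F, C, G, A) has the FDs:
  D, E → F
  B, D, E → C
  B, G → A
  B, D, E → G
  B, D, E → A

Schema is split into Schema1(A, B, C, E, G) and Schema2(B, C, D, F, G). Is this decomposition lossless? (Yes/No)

No

Common attributes: {B, C, G}; their closure is {A, B, C, G}.
Schema1 ⊄ {A, B, C, G} and Schema2 ⊄ {A, B, C, G}, so the split is lossy.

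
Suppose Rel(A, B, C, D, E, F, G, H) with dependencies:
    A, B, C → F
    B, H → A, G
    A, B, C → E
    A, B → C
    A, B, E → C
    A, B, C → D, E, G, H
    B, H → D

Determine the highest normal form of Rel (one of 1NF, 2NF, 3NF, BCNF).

Candidate keys: {A, B}, {B, H}. Prime attributes: {A, B, H}.
Every FD has a superkey on the left, so the relation is in BCNF.

BCNF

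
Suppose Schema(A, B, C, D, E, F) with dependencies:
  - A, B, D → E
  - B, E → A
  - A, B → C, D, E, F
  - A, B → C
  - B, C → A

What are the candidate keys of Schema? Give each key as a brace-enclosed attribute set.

{A, B}, {B, C}, {B, E}

{B} never appears on the right of any FD, so every key must include it.
{A, B}⁺ = {A, B, C, D, E, F}, which is every attribute, so {A, B} is a candidate key.
{B, C}⁺ = {A, B, C, D, E, F}, which is every attribute, so {B, C} is a candidate key.
{B, E}⁺ = {A, B, C, D, E, F}, which is every attribute, so {B, E} is a candidate key.
Any other superkey properly contains one of these, so there are no further candidate keys.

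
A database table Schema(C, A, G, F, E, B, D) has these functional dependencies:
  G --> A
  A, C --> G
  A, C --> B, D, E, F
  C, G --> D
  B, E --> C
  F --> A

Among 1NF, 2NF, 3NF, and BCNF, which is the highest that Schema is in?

Candidate keys: {A, B, E}, {A, C}, {B, E, F}, {B, E, G}, {C, F}, {C, G}. Prime attributes: {A, B, C, E, F, G}.
G --> A breaks BCNF: {G}⁺ = {A, G}, so {G} is not a superkey.
Since {A} ⊆ prime attributes and every other non-superkey FD also has a prime right side, the schema is in 3NF.

3NF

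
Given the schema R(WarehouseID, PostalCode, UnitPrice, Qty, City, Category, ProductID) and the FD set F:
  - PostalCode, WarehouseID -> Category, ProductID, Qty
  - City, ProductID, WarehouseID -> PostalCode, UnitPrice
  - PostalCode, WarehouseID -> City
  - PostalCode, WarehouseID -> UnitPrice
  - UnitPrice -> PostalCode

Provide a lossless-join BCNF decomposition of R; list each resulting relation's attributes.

{Category, City, ProductID, Qty, UnitPrice, WarehouseID}; {PostalCode, UnitPrice}

Candidate keys of the original relation: {City, ProductID, WarehouseID}, {PostalCode, WarehouseID}, {UnitPrice, WarehouseID}.
{Category, City, PostalCode, ProductID, Qty, UnitPrice, WarehouseID}: {UnitPrice} determines {PostalCode, UnitPrice} here but is not a superkey — split on UnitPrice -> PostalCode, giving {PostalCode, UnitPrice} and {Category, City, ProductID, Qty, UnitPrice, WarehouseID}.
{PostalCode, UnitPrice} has no BCNF violation.
{Category, City, ProductID, Qty, UnitPrice, WarehouseID} has no BCNF violation.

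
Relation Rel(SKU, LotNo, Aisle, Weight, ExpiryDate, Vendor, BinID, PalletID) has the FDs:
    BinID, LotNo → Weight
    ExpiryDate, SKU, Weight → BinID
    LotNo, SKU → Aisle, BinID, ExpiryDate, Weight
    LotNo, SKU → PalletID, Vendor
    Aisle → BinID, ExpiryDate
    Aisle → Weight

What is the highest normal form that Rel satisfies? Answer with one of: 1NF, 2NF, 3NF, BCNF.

2NF

Candidate key: {LotNo, SKU}. Prime attributes: {LotNo, SKU}.
For BinID, LotNo → Weight we have {BinID, LotNo}⁺ = {BinID, LotNo, Weight}; {BinID, LotNo} is not a superkey, so BCNF fails.
BinID, LotNo → Weight determines the non-prime attribute {Weight} from a non-superkey — 3NF is violated.
No proper subset of a key has a non-prime attribute in its closure, so there is no partial dependency; 2NF holds.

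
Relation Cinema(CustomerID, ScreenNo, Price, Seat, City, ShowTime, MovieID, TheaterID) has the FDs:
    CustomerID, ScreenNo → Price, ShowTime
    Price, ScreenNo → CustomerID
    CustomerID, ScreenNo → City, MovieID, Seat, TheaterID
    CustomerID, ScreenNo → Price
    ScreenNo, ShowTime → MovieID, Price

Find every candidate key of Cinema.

{CustomerID, ScreenNo}, {Price, ScreenNo}, {ScreenNo, ShowTime}

No FD produces {ScreenNo}, so it must be in every candidate key.
Closure of {CustomerID, ScreenNo} is {City, CustomerID, MovieID, Price, ScreenNo, Seat, ShowTime, TheaterID}, the whole schema; {CustomerID, ScreenNo} is a candidate key.
Closure of {Price, ScreenNo} is {City, CustomerID, MovieID, Price, ScreenNo, Seat, ShowTime, TheaterID}, the whole schema; {Price, ScreenNo} is a candidate key.
Closure of {ScreenNo, ShowTime} is {City, CustomerID, MovieID, Price, ScreenNo, Seat, ShowTime, TheaterID}, the whole schema; {ScreenNo, ShowTime} is a candidate key.
These are minimal and exhaustive — every other superkey contains one of them.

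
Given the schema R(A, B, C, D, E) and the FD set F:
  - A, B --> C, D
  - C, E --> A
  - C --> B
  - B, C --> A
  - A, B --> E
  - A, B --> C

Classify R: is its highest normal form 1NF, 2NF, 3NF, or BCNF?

Candidate keys: {A, B}, {C}. Prime attributes: {A, B, C}.
Every FD has a superkey on the left, so the relation is in BCNF.

BCNF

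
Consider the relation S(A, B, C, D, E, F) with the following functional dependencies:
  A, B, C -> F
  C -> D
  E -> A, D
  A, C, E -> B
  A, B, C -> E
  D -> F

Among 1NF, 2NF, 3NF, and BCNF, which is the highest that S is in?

1NF

Candidate keys: {A, B, C}, {C, E}. Prime attributes: {A, B, C, E}.
C -> D: {C}⁺ = {C, D, F}, which is not all of the attributes, so the left side is not a superkey — BCNF is violated.
C -> D determines the non-prime attribute {D} from a non-superkey — 3NF is violated.
{C} is a proper subset of the key {C, E}, and {C}⁺ contains the non-prime attributes {D, F} — a partial dependency, so 2NF is violated.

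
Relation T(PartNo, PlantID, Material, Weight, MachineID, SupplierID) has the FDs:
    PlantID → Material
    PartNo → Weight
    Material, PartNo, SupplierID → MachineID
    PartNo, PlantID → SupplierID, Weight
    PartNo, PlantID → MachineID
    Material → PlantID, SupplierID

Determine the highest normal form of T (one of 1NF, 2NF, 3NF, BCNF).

Candidate keys: {Material, PartNo}, {PartNo, PlantID}. Prime attributes: {Material, PartNo, PlantID}.
PlantID → Material: {PlantID}⁺ = {Material, PlantID, SupplierID}, which is not all of the attributes, so the left side is not a superkey — BCNF is violated.
Because {Weight} is non-prime and the left side of PartNo → Weight is not a superkey, the relation is not in 3NF.
{Material} is a proper subset of the key {Material, PartNo}, and {Material}⁺ contains the non-prime attribute {SupplierID} — a partial dependency, so 2NF is violated.

1NF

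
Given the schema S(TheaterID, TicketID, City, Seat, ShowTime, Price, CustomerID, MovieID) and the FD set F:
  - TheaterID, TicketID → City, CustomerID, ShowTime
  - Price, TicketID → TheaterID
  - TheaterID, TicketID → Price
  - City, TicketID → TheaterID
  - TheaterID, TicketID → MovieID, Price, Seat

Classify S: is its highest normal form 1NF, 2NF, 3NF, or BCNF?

Candidate keys: {City, TicketID}, {Price, TicketID}, {TheaterID, TicketID}. Prime attributes: {City, Price, TheaterID, TicketID}.
Each dependency's left side is a superkey — BCNF holds.

BCNF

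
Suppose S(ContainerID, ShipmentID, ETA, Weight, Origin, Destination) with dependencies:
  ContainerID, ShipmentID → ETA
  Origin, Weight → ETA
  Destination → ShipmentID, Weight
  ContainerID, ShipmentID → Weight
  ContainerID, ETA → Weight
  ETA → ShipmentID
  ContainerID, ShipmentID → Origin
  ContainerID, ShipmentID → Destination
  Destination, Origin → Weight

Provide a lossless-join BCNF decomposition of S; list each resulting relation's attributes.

{ContainerID, Destination, Origin}; {Destination, Weight}; {ETA, Origin, Weight}; {ETA, ShipmentID}

Candidate keys of the original relation: {ContainerID, Destination}, {ContainerID, ETA}, {ContainerID, Origin, Weight}, {ContainerID, ShipmentID}.
In {ContainerID, Destination, ETA, Origin, ShipmentID, Weight}, {Origin, Weight} is not a superkey ({Origin, Weight}⁺ restricted to this set is {ETA, Origin, ShipmentID, Weight}), so split on Origin, Weight → ETA, ShipmentID into {ETA, Origin, ShipmentID, Weight} and {ContainerID, Destination, Origin, Weight}.
In {ETA, Origin, ShipmentID, Weight}, {ETA} is not a superkey ({ETA}⁺ restricted to this set is {ETA, ShipmentID}), so split on ETA → ShipmentID into {ETA, ShipmentID} and {ETA, Origin, Weight}.
{ETA, ShipmentID}: every determinant is a superkey — BCNF.
{ETA, Origin, Weight}: every determinant is a superkey — BCNF.
In {ContainerID, Destination, Origin, Weight}, {Destination} is not a superkey ({Destination}⁺ restricted to this set is {Destination, Weight}), so split on Destination → Weight into {Destination, Weight} and {ContainerID, Destination, Origin}.
{Destination, Weight}: every determinant is a superkey — BCNF.
{ContainerID, Destination, Origin}: every determinant is a superkey — BCNF.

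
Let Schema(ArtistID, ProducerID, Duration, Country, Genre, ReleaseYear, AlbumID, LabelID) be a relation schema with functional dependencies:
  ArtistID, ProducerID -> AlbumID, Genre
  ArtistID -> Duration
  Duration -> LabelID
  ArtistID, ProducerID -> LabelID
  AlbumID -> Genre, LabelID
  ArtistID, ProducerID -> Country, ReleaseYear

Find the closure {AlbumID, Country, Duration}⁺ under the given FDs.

Start with {AlbumID, Country, Duration}.
Duration -> LabelID applies; add {LabelID} → now {AlbumID, Country, Duration, LabelID}.
AlbumID -> Genre, LabelID applies; add {Genre} → now {AlbumID, Country, Duration, Genre, LabelID}.
No further FD applies.

{AlbumID, Country, Duration, Genre, LabelID}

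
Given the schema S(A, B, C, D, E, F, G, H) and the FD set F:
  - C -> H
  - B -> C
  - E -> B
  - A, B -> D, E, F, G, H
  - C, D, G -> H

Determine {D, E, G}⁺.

{B, C, D, E, G, H}

Start with {D, E, G}.
E -> B applies; add {B} → now {B, D, E, G}.
B -> C applies; add {C} → now {B, C, D, E, G}.
C, D, G -> H applies; add {H} → now {B, C, D, E, G, H}.
No further FD applies.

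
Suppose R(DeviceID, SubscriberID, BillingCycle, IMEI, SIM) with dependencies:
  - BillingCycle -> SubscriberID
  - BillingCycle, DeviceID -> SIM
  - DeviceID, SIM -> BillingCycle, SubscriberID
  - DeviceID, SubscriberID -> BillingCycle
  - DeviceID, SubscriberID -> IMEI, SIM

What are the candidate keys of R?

No FD produces {DeviceID}, so it must be in every candidate key.
Closure of {BillingCycle, DeviceID} is {BillingCycle, DeviceID, IMEI, SIM, SubscriberID}, the whole schema; {BillingCycle, DeviceID} is a candidate key.
Closure of {DeviceID, SIM} is {BillingCycle, DeviceID, IMEI, SIM, SubscriberID}, the whole schema; {DeviceID, SIM} is a candidate key.
Closure of {DeviceID, SubscriberID} is {BillingCycle, DeviceID, IMEI, SIM, SubscriberID}, the whole schema; {DeviceID, SubscriberID} is a candidate key.
These are minimal and exhaustive — every other superkey contains one of them.

{BillingCycle, DeviceID}, {DeviceID, SIM}, {DeviceID, SubscriberID}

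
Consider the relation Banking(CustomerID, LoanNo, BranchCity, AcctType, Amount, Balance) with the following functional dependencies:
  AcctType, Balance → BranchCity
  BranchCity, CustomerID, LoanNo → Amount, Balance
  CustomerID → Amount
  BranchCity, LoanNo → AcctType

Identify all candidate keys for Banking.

{AcctType, Balance, CustomerID, LoanNo}, {BranchCity, CustomerID, LoanNo}

{CustomerID, LoanNo} never appear on the right of any FD, so every key must include all of them.
{BranchCity, CustomerID, LoanNo}⁺ = {AcctType, Amount, Balance, BranchCity, CustomerID, LoanNo}, which is every attribute, so {BranchCity, CustomerID, LoanNo} is a candidate key.
{AcctType, Balance, CustomerID, LoanNo}⁺ = {AcctType, Amount, Balance, BranchCity, CustomerID, LoanNo}, which is every attribute, so {AcctType, Balance, CustomerID, LoanNo} is a candidate key.
Any other superkey properly contains one of these, so there are no further candidate keys.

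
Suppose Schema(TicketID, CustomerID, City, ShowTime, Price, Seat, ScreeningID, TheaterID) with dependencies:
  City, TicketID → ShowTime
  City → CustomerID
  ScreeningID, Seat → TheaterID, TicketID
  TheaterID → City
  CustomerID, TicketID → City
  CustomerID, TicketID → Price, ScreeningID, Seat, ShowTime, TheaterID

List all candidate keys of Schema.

{City, TicketID}, {CustomerID, TicketID}, {ScreeningID, Seat}, {TheaterID, TicketID}

{City, TicketID} is a candidate key since {City, TicketID}⁺ = {City, CustomerID, Price, ScreeningID, Seat, ShowTime, TheaterID, TicketID} covers every attribute.
{CustomerID, TicketID} is a candidate key since {CustomerID, TicketID}⁺ = {City, CustomerID, Price, ScreeningID, Seat, ShowTime, TheaterID, TicketID} covers every attribute.
{ScreeningID, Seat} is a candidate key since {ScreeningID, Seat}⁺ = {City, CustomerID, Price, ScreeningID, Seat, ShowTime, TheaterID, TicketID} covers every attribute.
{TheaterID, TicketID} is a candidate key since {TheaterID, TicketID}⁺ = {City, CustomerID, Price, ScreeningID, Seat, ShowTime, TheaterID, TicketID} covers every attribute.
No proper subset of any of these is a key, and no other minimal superkey exists.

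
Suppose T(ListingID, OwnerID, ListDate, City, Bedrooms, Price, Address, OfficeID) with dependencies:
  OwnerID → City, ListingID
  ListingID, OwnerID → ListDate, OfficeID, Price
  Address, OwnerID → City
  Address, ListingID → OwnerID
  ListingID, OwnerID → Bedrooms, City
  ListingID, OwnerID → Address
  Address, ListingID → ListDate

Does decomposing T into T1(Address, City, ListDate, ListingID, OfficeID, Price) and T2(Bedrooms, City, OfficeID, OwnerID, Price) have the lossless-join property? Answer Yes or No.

The shared attributes are {City, OfficeID, Price} and {City, OfficeID, Price}⁺ = {City, OfficeID, Price}.
The closure covers neither T1 nor T2 entirely; the join is not lossless.

No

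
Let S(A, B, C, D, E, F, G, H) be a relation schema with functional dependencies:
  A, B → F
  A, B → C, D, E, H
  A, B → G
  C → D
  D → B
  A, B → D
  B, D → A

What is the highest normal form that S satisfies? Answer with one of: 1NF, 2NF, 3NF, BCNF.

BCNF

Candidate keys: {A, B}, {C}, {D}. Prime attributes: {A, B, C, D}.
Each dependency's left side is a superkey — BCNF holds.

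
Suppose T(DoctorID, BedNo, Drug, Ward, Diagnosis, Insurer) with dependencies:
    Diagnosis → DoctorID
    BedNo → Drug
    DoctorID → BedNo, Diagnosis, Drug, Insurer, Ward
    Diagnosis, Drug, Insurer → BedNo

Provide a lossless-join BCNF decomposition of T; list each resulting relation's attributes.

{BedNo, Diagnosis, DoctorID, Insurer, Ward}; {BedNo, Drug}

Candidate keys of the original relation: {Diagnosis}, {DoctorID}.
Within {BedNo, Diagnosis, DoctorID, Drug, Insurer, Ward}: {BedNo}⁺ ∩ {BedNo, Diagnosis, DoctorID, Drug, Insurer, Ward} = {BedNo, Drug}, not the whole set, so BedNo → Drug violates BCNF; decompose into {BedNo, Drug} and {BedNo, Diagnosis, DoctorID, Insurer, Ward}.
{BedNo, Drug} has no BCNF violation.
{BedNo, Diagnosis, DoctorID, Insurer, Ward} has no BCNF violation.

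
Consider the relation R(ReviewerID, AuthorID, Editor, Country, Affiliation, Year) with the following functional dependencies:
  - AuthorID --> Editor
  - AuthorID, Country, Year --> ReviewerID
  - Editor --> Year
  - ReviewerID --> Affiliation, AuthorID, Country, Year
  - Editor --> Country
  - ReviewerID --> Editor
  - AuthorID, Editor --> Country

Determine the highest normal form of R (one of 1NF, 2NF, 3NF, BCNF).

2NF

Candidate keys: {AuthorID}, {ReviewerID}. Prime attributes: {AuthorID, ReviewerID}.
Editor --> Year breaks BCNF: {Editor}⁺ = {Country, Editor, Year}, so {Editor} is not a superkey.
Editor --> Year determines the non-prime attribute {Year} from a non-superkey — 3NF is violated.
Every candidate key is a single attribute, so no partial dependency is possible; 2NF holds.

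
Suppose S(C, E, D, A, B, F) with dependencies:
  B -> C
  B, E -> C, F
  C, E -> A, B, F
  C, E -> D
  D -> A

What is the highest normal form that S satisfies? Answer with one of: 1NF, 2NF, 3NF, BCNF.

Candidate keys: {B, E}, {C, E}. Prime attributes: {B, C, E}.
B -> C breaks BCNF: {B}⁺ = {B, C}, so {B} is not a superkey.
Because {A} is non-prime and the left side of D -> A is not a superkey, the relation is not in 3NF.
Checking every proper subset of each key, none determines a non-prime attribute — 2NF is satisfied.

2NF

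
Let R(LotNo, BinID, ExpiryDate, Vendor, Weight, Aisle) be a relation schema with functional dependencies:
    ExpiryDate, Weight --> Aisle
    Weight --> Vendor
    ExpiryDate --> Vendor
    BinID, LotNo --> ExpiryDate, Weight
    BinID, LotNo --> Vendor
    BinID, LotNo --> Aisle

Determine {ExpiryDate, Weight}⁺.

{Aisle, ExpiryDate, Vendor, Weight}

Start with {ExpiryDate, Weight}.
ExpiryDate, Weight --> Aisle applies; add {Aisle} → now {Aisle, ExpiryDate, Weight}.
Weight --> Vendor applies; add {Vendor} → now {Aisle, ExpiryDate, Vendor, Weight}.
No further FD applies.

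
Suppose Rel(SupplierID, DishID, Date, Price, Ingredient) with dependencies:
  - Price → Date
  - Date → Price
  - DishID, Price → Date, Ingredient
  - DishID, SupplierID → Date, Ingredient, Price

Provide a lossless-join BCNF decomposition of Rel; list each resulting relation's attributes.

{Date, Price}; {DishID, Ingredient, Price}; {DishID, Price, SupplierID}

Candidate key of the original relation: {DishID, SupplierID}.
In {Date, DishID, Ingredient, Price, SupplierID}, {Price} is not a superkey ({Price}⁺ restricted to this set is {Date, Price}), so split on Price → Date into {Date, Price} and {DishID, Ingredient, Price, SupplierID}.
{Date, Price} has no BCNF violation.
In {DishID, Ingredient, Price, SupplierID}, {DishID, Price} is not a superkey ({DishID, Price}⁺ restricted to this set is {DishID, Ingredient, Price}), so split on DishID, Price → Ingredient into {DishID, Ingredient, Price} and {DishID, Price, SupplierID}.
{DishID, Ingredient, Price} has no BCNF violation.
{DishID, Price, SupplierID} has no BCNF violation.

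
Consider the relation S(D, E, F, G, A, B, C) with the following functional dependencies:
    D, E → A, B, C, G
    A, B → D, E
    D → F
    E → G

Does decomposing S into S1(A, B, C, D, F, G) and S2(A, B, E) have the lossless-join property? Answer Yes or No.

The shared attributes are {A, B} and {A, B}⁺ = {A, B, C, D, E, F, G}.
S1 is contained in that closure, so S1 ∩ S2 → S1 holds and the join is lossless.

Yes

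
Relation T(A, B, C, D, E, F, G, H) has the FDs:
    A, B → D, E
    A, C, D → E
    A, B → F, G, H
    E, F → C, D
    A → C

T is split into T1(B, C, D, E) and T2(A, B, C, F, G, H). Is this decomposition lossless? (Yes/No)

The shared attributes are {B, C} and {B, C}⁺ = {B, C}.
The closure covers neither T1 nor T2 entirely; the join is not lossless.

No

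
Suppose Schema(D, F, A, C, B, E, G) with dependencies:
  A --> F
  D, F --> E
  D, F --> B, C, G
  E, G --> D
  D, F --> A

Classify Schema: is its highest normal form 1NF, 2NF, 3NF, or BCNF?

Candidate keys: {A, D}, {A, E, G}, {D, F}, {E, F, G}. Prime attributes: {A, D, E, F, G}.
A --> F breaks BCNF: {A}⁺ = {A, F}, so {A} is not a superkey.
Its right-hand attributes {F} are all prime, as are those of every other non-superkey FD — the relation is in 3NF.

3NF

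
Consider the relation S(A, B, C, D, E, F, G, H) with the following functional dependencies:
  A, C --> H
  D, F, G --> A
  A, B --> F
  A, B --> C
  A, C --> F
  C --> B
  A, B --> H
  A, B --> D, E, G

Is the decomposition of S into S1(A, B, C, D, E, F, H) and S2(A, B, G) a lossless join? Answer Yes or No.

Yes

S1 ∩ S2 = {A, B}; its closure under F is {A, B, C, D, E, F, G, H}.
S1 is contained in that closure, so S1 ∩ S2 --> S1 holds and the join is lossless.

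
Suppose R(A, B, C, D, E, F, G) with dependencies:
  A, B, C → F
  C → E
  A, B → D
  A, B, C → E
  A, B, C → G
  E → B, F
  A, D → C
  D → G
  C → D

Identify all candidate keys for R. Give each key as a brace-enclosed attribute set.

{A, B}, {A, C}, {A, D}, {A, E}

No FD produces {A}, so it must be in every candidate key.
{A, B} is a candidate key since {A, B}⁺ = {A, B, C, D, E, F, G} covers every attribute.
{A, C} is a candidate key since {A, C}⁺ = {A, B, C, D, E, F, G} covers every attribute.
{A, D} is a candidate key since {A, D}⁺ = {A, B, C, D, E, F, G} covers every attribute.
{A, E} is a candidate key since {A, E}⁺ = {A, B, C, D, E, F, G} covers every attribute.
Any other superkey properly contains one of these, so there are no further candidate keys.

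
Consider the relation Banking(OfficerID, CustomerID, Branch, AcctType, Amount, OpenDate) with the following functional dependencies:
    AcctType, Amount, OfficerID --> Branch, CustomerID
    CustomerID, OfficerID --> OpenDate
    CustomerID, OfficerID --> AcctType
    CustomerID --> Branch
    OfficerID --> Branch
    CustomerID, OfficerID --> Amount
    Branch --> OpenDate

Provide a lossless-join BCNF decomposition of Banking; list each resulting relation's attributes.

Candidate keys of the original relation: {AcctType, Amount, OfficerID}, {CustomerID, OfficerID}.
In {AcctType, Amount, Branch, CustomerID, OfficerID, OpenDate}, {CustomerID} is not a superkey ({CustomerID}⁺ restricted to this set is {Branch, CustomerID, OpenDate}), so split on CustomerID --> Branch, OpenDate into {Branch, CustomerID, OpenDate} and {AcctType, Amount, CustomerID, OfficerID}.
In {Branch, CustomerID, OpenDate}, {Branch} is not a superkey ({Branch}⁺ restricted to this set is {Branch, OpenDate}), so split on Branch --> OpenDate into {Branch, OpenDate} and {Branch, CustomerID}.
{Branch, OpenDate}: every determinant is a superkey — BCNF.
{Branch, CustomerID}: every determinant is a superkey — BCNF.
{AcctType, Amount, CustomerID, OfficerID}: every determinant is a superkey — BCNF.

{AcctType, Amount, CustomerID, OfficerID}; {Branch, CustomerID}; {Branch, OpenDate}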